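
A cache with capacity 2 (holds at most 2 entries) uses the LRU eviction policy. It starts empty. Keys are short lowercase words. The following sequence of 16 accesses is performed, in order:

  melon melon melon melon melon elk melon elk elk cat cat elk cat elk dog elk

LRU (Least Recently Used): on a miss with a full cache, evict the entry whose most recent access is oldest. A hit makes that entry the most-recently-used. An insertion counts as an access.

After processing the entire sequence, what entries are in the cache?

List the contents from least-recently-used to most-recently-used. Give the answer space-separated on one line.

Answer: dog elk

Derivation:
LRU simulation (capacity=2):
  1. access melon: MISS. Cache (LRU->MRU): [melon]
  2. access melon: HIT. Cache (LRU->MRU): [melon]
  3. access melon: HIT. Cache (LRU->MRU): [melon]
  4. access melon: HIT. Cache (LRU->MRU): [melon]
  5. access melon: HIT. Cache (LRU->MRU): [melon]
  6. access elk: MISS. Cache (LRU->MRU): [melon elk]
  7. access melon: HIT. Cache (LRU->MRU): [elk melon]
  8. access elk: HIT. Cache (LRU->MRU): [melon elk]
  9. access elk: HIT. Cache (LRU->MRU): [melon elk]
  10. access cat: MISS, evict melon. Cache (LRU->MRU): [elk cat]
  11. access cat: HIT. Cache (LRU->MRU): [elk cat]
  12. access elk: HIT. Cache (LRU->MRU): [cat elk]
  13. access cat: HIT. Cache (LRU->MRU): [elk cat]
  14. access elk: HIT. Cache (LRU->MRU): [cat elk]
  15. access dog: MISS, evict cat. Cache (LRU->MRU): [elk dog]
  16. access elk: HIT. Cache (LRU->MRU): [dog elk]
Total: 12 hits, 4 misses, 2 evictions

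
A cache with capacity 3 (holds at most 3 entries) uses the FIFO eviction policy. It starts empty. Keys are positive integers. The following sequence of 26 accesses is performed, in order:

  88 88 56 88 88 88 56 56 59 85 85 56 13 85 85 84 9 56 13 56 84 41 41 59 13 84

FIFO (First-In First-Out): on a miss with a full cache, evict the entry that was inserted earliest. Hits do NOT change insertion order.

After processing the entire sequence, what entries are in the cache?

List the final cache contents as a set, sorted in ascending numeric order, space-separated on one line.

Answer: 13 59 84

Derivation:
FIFO simulation (capacity=3):
  1. access 88: MISS. Cache (old->new): [88]
  2. access 88: HIT. Cache (old->new): [88]
  3. access 56: MISS. Cache (old->new): [88 56]
  4. access 88: HIT. Cache (old->new): [88 56]
  5. access 88: HIT. Cache (old->new): [88 56]
  6. access 88: HIT. Cache (old->new): [88 56]
  7. access 56: HIT. Cache (old->new): [88 56]
  8. access 56: HIT. Cache (old->new): [88 56]
  9. access 59: MISS. Cache (old->new): [88 56 59]
  10. access 85: MISS, evict 88. Cache (old->new): [56 59 85]
  11. access 85: HIT. Cache (old->new): [56 59 85]
  12. access 56: HIT. Cache (old->new): [56 59 85]
  13. access 13: MISS, evict 56. Cache (old->new): [59 85 13]
  14. access 85: HIT. Cache (old->new): [59 85 13]
  15. access 85: HIT. Cache (old->new): [59 85 13]
  16. access 84: MISS, evict 59. Cache (old->new): [85 13 84]
  17. access 9: MISS, evict 85. Cache (old->new): [13 84 9]
  18. access 56: MISS, evict 13. Cache (old->new): [84 9 56]
  19. access 13: MISS, evict 84. Cache (old->new): [9 56 13]
  20. access 56: HIT. Cache (old->new): [9 56 13]
  21. access 84: MISS, evict 9. Cache (old->new): [56 13 84]
  22. access 41: MISS, evict 56. Cache (old->new): [13 84 41]
  23. access 41: HIT. Cache (old->new): [13 84 41]
  24. access 59: MISS, evict 13. Cache (old->new): [84 41 59]
  25. access 13: MISS, evict 84. Cache (old->new): [41 59 13]
  26. access 84: MISS, evict 41. Cache (old->new): [59 13 84]
Total: 12 hits, 14 misses, 11 evictions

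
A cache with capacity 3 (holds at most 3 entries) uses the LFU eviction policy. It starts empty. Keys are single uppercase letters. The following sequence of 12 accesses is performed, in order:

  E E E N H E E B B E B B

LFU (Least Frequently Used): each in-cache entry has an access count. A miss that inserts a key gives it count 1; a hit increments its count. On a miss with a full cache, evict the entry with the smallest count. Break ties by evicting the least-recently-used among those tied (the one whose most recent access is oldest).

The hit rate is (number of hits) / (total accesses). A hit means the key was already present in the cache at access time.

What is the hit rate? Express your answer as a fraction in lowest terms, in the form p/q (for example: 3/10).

Answer: 2/3

Derivation:
LFU simulation (capacity=3):
  1. access E: MISS. Cache: [E(c=1)]
  2. access E: HIT, count now 2. Cache: [E(c=2)]
  3. access E: HIT, count now 3. Cache: [E(c=3)]
  4. access N: MISS. Cache: [N(c=1) E(c=3)]
  5. access H: MISS. Cache: [N(c=1) H(c=1) E(c=3)]
  6. access E: HIT, count now 4. Cache: [N(c=1) H(c=1) E(c=4)]
  7. access E: HIT, count now 5. Cache: [N(c=1) H(c=1) E(c=5)]
  8. access B: MISS, evict N(c=1). Cache: [H(c=1) B(c=1) E(c=5)]
  9. access B: HIT, count now 2. Cache: [H(c=1) B(c=2) E(c=5)]
  10. access E: HIT, count now 6. Cache: [H(c=1) B(c=2) E(c=6)]
  11. access B: HIT, count now 3. Cache: [H(c=1) B(c=3) E(c=6)]
  12. access B: HIT, count now 4. Cache: [H(c=1) B(c=4) E(c=6)]
Total: 8 hits, 4 misses, 1 evictions

Hit rate = 8/12 = 2/3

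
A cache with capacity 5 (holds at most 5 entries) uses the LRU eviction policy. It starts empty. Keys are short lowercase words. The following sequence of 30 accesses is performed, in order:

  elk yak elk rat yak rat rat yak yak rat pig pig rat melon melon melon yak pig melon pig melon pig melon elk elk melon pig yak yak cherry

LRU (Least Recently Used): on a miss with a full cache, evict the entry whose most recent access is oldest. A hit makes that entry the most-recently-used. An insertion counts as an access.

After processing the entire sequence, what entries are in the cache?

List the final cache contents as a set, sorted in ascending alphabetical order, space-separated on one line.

LRU simulation (capacity=5):
  1. access elk: MISS. Cache (LRU->MRU): [elk]
  2. access yak: MISS. Cache (LRU->MRU): [elk yak]
  3. access elk: HIT. Cache (LRU->MRU): [yak elk]
  4. access rat: MISS. Cache (LRU->MRU): [yak elk rat]
  5. access yak: HIT. Cache (LRU->MRU): [elk rat yak]
  6. access rat: HIT. Cache (LRU->MRU): [elk yak rat]
  7. access rat: HIT. Cache (LRU->MRU): [elk yak rat]
  8. access yak: HIT. Cache (LRU->MRU): [elk rat yak]
  9. access yak: HIT. Cache (LRU->MRU): [elk rat yak]
  10. access rat: HIT. Cache (LRU->MRU): [elk yak rat]
  11. access pig: MISS. Cache (LRU->MRU): [elk yak rat pig]
  12. access pig: HIT. Cache (LRU->MRU): [elk yak rat pig]
  13. access rat: HIT. Cache (LRU->MRU): [elk yak pig rat]
  14. access melon: MISS. Cache (LRU->MRU): [elk yak pig rat melon]
  15. access melon: HIT. Cache (LRU->MRU): [elk yak pig rat melon]
  16. access melon: HIT. Cache (LRU->MRU): [elk yak pig rat melon]
  17. access yak: HIT. Cache (LRU->MRU): [elk pig rat melon yak]
  18. access pig: HIT. Cache (LRU->MRU): [elk rat melon yak pig]
  19. access melon: HIT. Cache (LRU->MRU): [elk rat yak pig melon]
  20. access pig: HIT. Cache (LRU->MRU): [elk rat yak melon pig]
  21. access melon: HIT. Cache (LRU->MRU): [elk rat yak pig melon]
  22. access pig: HIT. Cache (LRU->MRU): [elk rat yak melon pig]
  23. access melon: HIT. Cache (LRU->MRU): [elk rat yak pig melon]
  24. access elk: HIT. Cache (LRU->MRU): [rat yak pig melon elk]
  25. access elk: HIT. Cache (LRU->MRU): [rat yak pig melon elk]
  26. access melon: HIT. Cache (LRU->MRU): [rat yak pig elk melon]
  27. access pig: HIT. Cache (LRU->MRU): [rat yak elk melon pig]
  28. access yak: HIT. Cache (LRU->MRU): [rat elk melon pig yak]
  29. access yak: HIT. Cache (LRU->MRU): [rat elk melon pig yak]
  30. access cherry: MISS, evict rat. Cache (LRU->MRU): [elk melon pig yak cherry]
Total: 24 hits, 6 misses, 1 evictions

Answer: cherry elk melon pig yak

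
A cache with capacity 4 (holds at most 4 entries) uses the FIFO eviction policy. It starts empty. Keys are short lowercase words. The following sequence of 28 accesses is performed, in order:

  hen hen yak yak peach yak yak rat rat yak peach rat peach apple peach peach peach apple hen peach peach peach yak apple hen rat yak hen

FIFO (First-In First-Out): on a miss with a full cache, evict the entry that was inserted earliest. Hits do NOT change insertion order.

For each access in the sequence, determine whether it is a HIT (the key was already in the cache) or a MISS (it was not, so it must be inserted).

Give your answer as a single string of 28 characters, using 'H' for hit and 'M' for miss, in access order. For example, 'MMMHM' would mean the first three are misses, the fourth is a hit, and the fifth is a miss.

Answer: MHMHMHHMHHHHHMHHHHMHHHMHHHHH

Derivation:
FIFO simulation (capacity=4):
  1. access hen: MISS. Cache (old->new): [hen]
  2. access hen: HIT. Cache (old->new): [hen]
  3. access yak: MISS. Cache (old->new): [hen yak]
  4. access yak: HIT. Cache (old->new): [hen yak]
  5. access peach: MISS. Cache (old->new): [hen yak peach]
  6. access yak: HIT. Cache (old->new): [hen yak peach]
  7. access yak: HIT. Cache (old->new): [hen yak peach]
  8. access rat: MISS. Cache (old->new): [hen yak peach rat]
  9. access rat: HIT. Cache (old->new): [hen yak peach rat]
  10. access yak: HIT. Cache (old->new): [hen yak peach rat]
  11. access peach: HIT. Cache (old->new): [hen yak peach rat]
  12. access rat: HIT. Cache (old->new): [hen yak peach rat]
  13. access peach: HIT. Cache (old->new): [hen yak peach rat]
  14. access apple: MISS, evict hen. Cache (old->new): [yak peach rat apple]
  15. access peach: HIT. Cache (old->new): [yak peach rat apple]
  16. access peach: HIT. Cache (old->new): [yak peach rat apple]
  17. access peach: HIT. Cache (old->new): [yak peach rat apple]
  18. access apple: HIT. Cache (old->new): [yak peach rat apple]
  19. access hen: MISS, evict yak. Cache (old->new): [peach rat apple hen]
  20. access peach: HIT. Cache (old->new): [peach rat apple hen]
  21. access peach: HIT. Cache (old->new): [peach rat apple hen]
  22. access peach: HIT. Cache (old->new): [peach rat apple hen]
  23. access yak: MISS, evict peach. Cache (old->new): [rat apple hen yak]
  24. access apple: HIT. Cache (old->new): [rat apple hen yak]
  25. access hen: HIT. Cache (old->new): [rat apple hen yak]
  26. access rat: HIT. Cache (old->new): [rat apple hen yak]
  27. access yak: HIT. Cache (old->new): [rat apple hen yak]
  28. access hen: HIT. Cache (old->new): [rat apple hen yak]
Total: 21 hits, 7 misses, 3 evictions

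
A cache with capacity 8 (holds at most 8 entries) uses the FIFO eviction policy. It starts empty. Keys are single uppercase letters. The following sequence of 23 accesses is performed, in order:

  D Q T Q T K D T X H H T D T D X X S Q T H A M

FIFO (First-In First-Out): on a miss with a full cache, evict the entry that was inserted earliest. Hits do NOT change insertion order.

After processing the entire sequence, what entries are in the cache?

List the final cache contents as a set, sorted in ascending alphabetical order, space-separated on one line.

FIFO simulation (capacity=8):
  1. access D: MISS. Cache (old->new): [D]
  2. access Q: MISS. Cache (old->new): [D Q]
  3. access T: MISS. Cache (old->new): [D Q T]
  4. access Q: HIT. Cache (old->new): [D Q T]
  5. access T: HIT. Cache (old->new): [D Q T]
  6. access K: MISS. Cache (old->new): [D Q T K]
  7. access D: HIT. Cache (old->new): [D Q T K]
  8. access T: HIT. Cache (old->new): [D Q T K]
  9. access X: MISS. Cache (old->new): [D Q T K X]
  10. access H: MISS. Cache (old->new): [D Q T K X H]
  11. access H: HIT. Cache (old->new): [D Q T K X H]
  12. access T: HIT. Cache (old->new): [D Q T K X H]
  13. access D: HIT. Cache (old->new): [D Q T K X H]
  14. access T: HIT. Cache (old->new): [D Q T K X H]
  15. access D: HIT. Cache (old->new): [D Q T K X H]
  16. access X: HIT. Cache (old->new): [D Q T K X H]
  17. access X: HIT. Cache (old->new): [D Q T K X H]
  18. access S: MISS. Cache (old->new): [D Q T K X H S]
  19. access Q: HIT. Cache (old->new): [D Q T K X H S]
  20. access T: HIT. Cache (old->new): [D Q T K X H S]
  21. access H: HIT. Cache (old->new): [D Q T K X H S]
  22. access A: MISS. Cache (old->new): [D Q T K X H S A]
  23. access M: MISS, evict D. Cache (old->new): [Q T K X H S A M]
Total: 14 hits, 9 misses, 1 evictions

Answer: A H K M Q S T X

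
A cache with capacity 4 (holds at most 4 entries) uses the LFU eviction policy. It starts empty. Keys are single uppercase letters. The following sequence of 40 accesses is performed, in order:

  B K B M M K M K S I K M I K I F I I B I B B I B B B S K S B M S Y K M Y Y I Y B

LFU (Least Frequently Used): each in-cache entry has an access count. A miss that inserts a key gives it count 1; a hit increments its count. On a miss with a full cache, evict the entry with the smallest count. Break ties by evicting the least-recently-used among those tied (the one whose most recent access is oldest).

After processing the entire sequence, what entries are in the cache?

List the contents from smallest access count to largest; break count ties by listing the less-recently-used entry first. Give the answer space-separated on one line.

LFU simulation (capacity=4):
  1. access B: MISS. Cache: [B(c=1)]
  2. access K: MISS. Cache: [B(c=1) K(c=1)]
  3. access B: HIT, count now 2. Cache: [K(c=1) B(c=2)]
  4. access M: MISS. Cache: [K(c=1) M(c=1) B(c=2)]
  5. access M: HIT, count now 2. Cache: [K(c=1) B(c=2) M(c=2)]
  6. access K: HIT, count now 2. Cache: [B(c=2) M(c=2) K(c=2)]
  7. access M: HIT, count now 3. Cache: [B(c=2) K(c=2) M(c=3)]
  8. access K: HIT, count now 3. Cache: [B(c=2) M(c=3) K(c=3)]
  9. access S: MISS. Cache: [S(c=1) B(c=2) M(c=3) K(c=3)]
  10. access I: MISS, evict S(c=1). Cache: [I(c=1) B(c=2) M(c=3) K(c=3)]
  11. access K: HIT, count now 4. Cache: [I(c=1) B(c=2) M(c=3) K(c=4)]
  12. access M: HIT, count now 4. Cache: [I(c=1) B(c=2) K(c=4) M(c=4)]
  13. access I: HIT, count now 2. Cache: [B(c=2) I(c=2) K(c=4) M(c=4)]
  14. access K: HIT, count now 5. Cache: [B(c=2) I(c=2) M(c=4) K(c=5)]
  15. access I: HIT, count now 3. Cache: [B(c=2) I(c=3) M(c=4) K(c=5)]
  16. access F: MISS, evict B(c=2). Cache: [F(c=1) I(c=3) M(c=4) K(c=5)]
  17. access I: HIT, count now 4. Cache: [F(c=1) M(c=4) I(c=4) K(c=5)]
  18. access I: HIT, count now 5. Cache: [F(c=1) M(c=4) K(c=5) I(c=5)]
  19. access B: MISS, evict F(c=1). Cache: [B(c=1) M(c=4) K(c=5) I(c=5)]
  20. access I: HIT, count now 6. Cache: [B(c=1) M(c=4) K(c=5) I(c=6)]
  21. access B: HIT, count now 2. Cache: [B(c=2) M(c=4) K(c=5) I(c=6)]
  22. access B: HIT, count now 3. Cache: [B(c=3) M(c=4) K(c=5) I(c=6)]
  23. access I: HIT, count now 7. Cache: [B(c=3) M(c=4) K(c=5) I(c=7)]
  24. access B: HIT, count now 4. Cache: [M(c=4) B(c=4) K(c=5) I(c=7)]
  25. access B: HIT, count now 5. Cache: [M(c=4) K(c=5) B(c=5) I(c=7)]
  26. access B: HIT, count now 6. Cache: [M(c=4) K(c=5) B(c=6) I(c=7)]
  27. access S: MISS, evict M(c=4). Cache: [S(c=1) K(c=5) B(c=6) I(c=7)]
  28. access K: HIT, count now 6. Cache: [S(c=1) B(c=6) K(c=6) I(c=7)]
  29. access S: HIT, count now 2. Cache: [S(c=2) B(c=6) K(c=6) I(c=7)]
  30. access B: HIT, count now 7. Cache: [S(c=2) K(c=6) I(c=7) B(c=7)]
  31. access M: MISS, evict S(c=2). Cache: [M(c=1) K(c=6) I(c=7) B(c=7)]
  32. access S: MISS, evict M(c=1). Cache: [S(c=1) K(c=6) I(c=7) B(c=7)]
  33. access Y: MISS, evict S(c=1). Cache: [Y(c=1) K(c=6) I(c=7) B(c=7)]
  34. access K: HIT, count now 7. Cache: [Y(c=1) I(c=7) B(c=7) K(c=7)]
  35. access M: MISS, evict Y(c=1). Cache: [M(c=1) I(c=7) B(c=7) K(c=7)]
  36. access Y: MISS, evict M(c=1). Cache: [Y(c=1) I(c=7) B(c=7) K(c=7)]
  37. access Y: HIT, count now 2. Cache: [Y(c=2) I(c=7) B(c=7) K(c=7)]
  38. access I: HIT, count now 8. Cache: [Y(c=2) B(c=7) K(c=7) I(c=8)]
  39. access Y: HIT, count now 3. Cache: [Y(c=3) B(c=7) K(c=7) I(c=8)]
  40. access B: HIT, count now 8. Cache: [Y(c=3) K(c=7) I(c=8) B(c=8)]
Total: 27 hits, 13 misses, 9 evictions

Answer: Y K I B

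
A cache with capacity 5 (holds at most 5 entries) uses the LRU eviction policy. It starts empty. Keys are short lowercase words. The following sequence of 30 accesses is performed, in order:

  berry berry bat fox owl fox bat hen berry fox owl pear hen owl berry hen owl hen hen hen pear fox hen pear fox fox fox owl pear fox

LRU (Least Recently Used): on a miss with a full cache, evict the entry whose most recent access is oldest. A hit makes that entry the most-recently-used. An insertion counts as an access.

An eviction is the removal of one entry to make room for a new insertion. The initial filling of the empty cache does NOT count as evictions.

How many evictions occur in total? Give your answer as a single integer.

Answer: 1

Derivation:
LRU simulation (capacity=5):
  1. access berry: MISS. Cache (LRU->MRU): [berry]
  2. access berry: HIT. Cache (LRU->MRU): [berry]
  3. access bat: MISS. Cache (LRU->MRU): [berry bat]
  4. access fox: MISS. Cache (LRU->MRU): [berry bat fox]
  5. access owl: MISS. Cache (LRU->MRU): [berry bat fox owl]
  6. access fox: HIT. Cache (LRU->MRU): [berry bat owl fox]
  7. access bat: HIT. Cache (LRU->MRU): [berry owl fox bat]
  8. access hen: MISS. Cache (LRU->MRU): [berry owl fox bat hen]
  9. access berry: HIT. Cache (LRU->MRU): [owl fox bat hen berry]
  10. access fox: HIT. Cache (LRU->MRU): [owl bat hen berry fox]
  11. access owl: HIT. Cache (LRU->MRU): [bat hen berry fox owl]
  12. access pear: MISS, evict bat. Cache (LRU->MRU): [hen berry fox owl pear]
  13. access hen: HIT. Cache (LRU->MRU): [berry fox owl pear hen]
  14. access owl: HIT. Cache (LRU->MRU): [berry fox pear hen owl]
  15. access berry: HIT. Cache (LRU->MRU): [fox pear hen owl berry]
  16. access hen: HIT. Cache (LRU->MRU): [fox pear owl berry hen]
  17. access owl: HIT. Cache (LRU->MRU): [fox pear berry hen owl]
  18. access hen: HIT. Cache (LRU->MRU): [fox pear berry owl hen]
  19. access hen: HIT. Cache (LRU->MRU): [fox pear berry owl hen]
  20. access hen: HIT. Cache (LRU->MRU): [fox pear berry owl hen]
  21. access pear: HIT. Cache (LRU->MRU): [fox berry owl hen pear]
  22. access fox: HIT. Cache (LRU->MRU): [berry owl hen pear fox]
  23. access hen: HIT. Cache (LRU->MRU): [berry owl pear fox hen]
  24. access pear: HIT. Cache (LRU->MRU): [berry owl fox hen pear]
  25. access fox: HIT. Cache (LRU->MRU): [berry owl hen pear fox]
  26. access fox: HIT. Cache (LRU->MRU): [berry owl hen pear fox]
  27. access fox: HIT. Cache (LRU->MRU): [berry owl hen pear fox]
  28. access owl: HIT. Cache (LRU->MRU): [berry hen pear fox owl]
  29. access pear: HIT. Cache (LRU->MRU): [berry hen fox owl pear]
  30. access fox: HIT. Cache (LRU->MRU): [berry hen owl pear fox]
Total: 24 hits, 6 misses, 1 evictions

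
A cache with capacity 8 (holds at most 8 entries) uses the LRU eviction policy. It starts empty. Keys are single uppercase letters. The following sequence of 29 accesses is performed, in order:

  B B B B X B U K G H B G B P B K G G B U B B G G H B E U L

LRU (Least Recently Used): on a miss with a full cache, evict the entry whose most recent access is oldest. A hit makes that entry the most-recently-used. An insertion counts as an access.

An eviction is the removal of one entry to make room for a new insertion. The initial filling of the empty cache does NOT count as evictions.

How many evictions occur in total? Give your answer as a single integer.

Answer: 1

Derivation:
LRU simulation (capacity=8):
  1. access B: MISS. Cache (LRU->MRU): [B]
  2. access B: HIT. Cache (LRU->MRU): [B]
  3. access B: HIT. Cache (LRU->MRU): [B]
  4. access B: HIT. Cache (LRU->MRU): [B]
  5. access X: MISS. Cache (LRU->MRU): [B X]
  6. access B: HIT. Cache (LRU->MRU): [X B]
  7. access U: MISS. Cache (LRU->MRU): [X B U]
  8. access K: MISS. Cache (LRU->MRU): [X B U K]
  9. access G: MISS. Cache (LRU->MRU): [X B U K G]
  10. access H: MISS. Cache (LRU->MRU): [X B U K G H]
  11. access B: HIT. Cache (LRU->MRU): [X U K G H B]
  12. access G: HIT. Cache (LRU->MRU): [X U K H B G]
  13. access B: HIT. Cache (LRU->MRU): [X U K H G B]
  14. access P: MISS. Cache (LRU->MRU): [X U K H G B P]
  15. access B: HIT. Cache (LRU->MRU): [X U K H G P B]
  16. access K: HIT. Cache (LRU->MRU): [X U H G P B K]
  17. access G: HIT. Cache (LRU->MRU): [X U H P B K G]
  18. access G: HIT. Cache (LRU->MRU): [X U H P B K G]
  19. access B: HIT. Cache (LRU->MRU): [X U H P K G B]
  20. access U: HIT. Cache (LRU->MRU): [X H P K G B U]
  21. access B: HIT. Cache (LRU->MRU): [X H P K G U B]
  22. access B: HIT. Cache (LRU->MRU): [X H P K G U B]
  23. access G: HIT. Cache (LRU->MRU): [X H P K U B G]
  24. access G: HIT. Cache (LRU->MRU): [X H P K U B G]
  25. access H: HIT. Cache (LRU->MRU): [X P K U B G H]
  26. access B: HIT. Cache (LRU->MRU): [X P K U G H B]
  27. access E: MISS. Cache (LRU->MRU): [X P K U G H B E]
  28. access U: HIT. Cache (LRU->MRU): [X P K G H B E U]
  29. access L: MISS, evict X. Cache (LRU->MRU): [P K G H B E U L]
Total: 20 hits, 9 misses, 1 evictions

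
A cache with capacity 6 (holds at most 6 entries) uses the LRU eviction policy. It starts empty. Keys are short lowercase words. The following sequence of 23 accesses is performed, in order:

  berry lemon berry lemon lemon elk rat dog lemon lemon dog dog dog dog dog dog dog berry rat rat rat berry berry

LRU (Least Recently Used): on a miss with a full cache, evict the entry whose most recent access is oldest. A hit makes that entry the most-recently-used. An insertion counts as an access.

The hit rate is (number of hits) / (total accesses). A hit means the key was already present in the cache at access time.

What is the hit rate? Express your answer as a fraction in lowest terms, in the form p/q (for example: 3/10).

LRU simulation (capacity=6):
  1. access berry: MISS. Cache (LRU->MRU): [berry]
  2. access lemon: MISS. Cache (LRU->MRU): [berry lemon]
  3. access berry: HIT. Cache (LRU->MRU): [lemon berry]
  4. access lemon: HIT. Cache (LRU->MRU): [berry lemon]
  5. access lemon: HIT. Cache (LRU->MRU): [berry lemon]
  6. access elk: MISS. Cache (LRU->MRU): [berry lemon elk]
  7. access rat: MISS. Cache (LRU->MRU): [berry lemon elk rat]
  8. access dog: MISS. Cache (LRU->MRU): [berry lemon elk rat dog]
  9. access lemon: HIT. Cache (LRU->MRU): [berry elk rat dog lemon]
  10. access lemon: HIT. Cache (LRU->MRU): [berry elk rat dog lemon]
  11. access dog: HIT. Cache (LRU->MRU): [berry elk rat lemon dog]
  12. access dog: HIT. Cache (LRU->MRU): [berry elk rat lemon dog]
  13. access dog: HIT. Cache (LRU->MRU): [berry elk rat lemon dog]
  14. access dog: HIT. Cache (LRU->MRU): [berry elk rat lemon dog]
  15. access dog: HIT. Cache (LRU->MRU): [berry elk rat lemon dog]
  16. access dog: HIT. Cache (LRU->MRU): [berry elk rat lemon dog]
  17. access dog: HIT. Cache (LRU->MRU): [berry elk rat lemon dog]
  18. access berry: HIT. Cache (LRU->MRU): [elk rat lemon dog berry]
  19. access rat: HIT. Cache (LRU->MRU): [elk lemon dog berry rat]
  20. access rat: HIT. Cache (LRU->MRU): [elk lemon dog berry rat]
  21. access rat: HIT. Cache (LRU->MRU): [elk lemon dog berry rat]
  22. access berry: HIT. Cache (LRU->MRU): [elk lemon dog rat berry]
  23. access berry: HIT. Cache (LRU->MRU): [elk lemon dog rat berry]
Total: 18 hits, 5 misses, 0 evictions

Hit rate = 18/23

Answer: 18/23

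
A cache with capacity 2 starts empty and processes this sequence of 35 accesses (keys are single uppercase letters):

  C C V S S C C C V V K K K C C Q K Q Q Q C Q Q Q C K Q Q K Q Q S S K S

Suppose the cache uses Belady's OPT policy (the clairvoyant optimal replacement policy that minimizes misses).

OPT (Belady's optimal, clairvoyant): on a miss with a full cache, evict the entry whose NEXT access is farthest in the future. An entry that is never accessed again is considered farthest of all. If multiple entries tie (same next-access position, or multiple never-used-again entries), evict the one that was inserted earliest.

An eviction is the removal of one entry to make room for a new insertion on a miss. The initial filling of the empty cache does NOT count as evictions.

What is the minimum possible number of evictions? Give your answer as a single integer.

Answer: 7

Derivation:
OPT (Belady) simulation (capacity=2):
  1. access C: MISS. Cache: [C]
  2. access C: HIT. Next use of C: step 6. Cache: [C]
  3. access V: MISS. Cache: [C V]
  4. access S: MISS, evict V (next use: step 9). Cache: [C S]
  5. access S: HIT. Next use of S: step 32. Cache: [C S]
  6. access C: HIT. Next use of C: step 7. Cache: [C S]
  7. access C: HIT. Next use of C: step 8. Cache: [C S]
  8. access C: HIT. Next use of C: step 14. Cache: [C S]
  9. access V: MISS, evict S (next use: step 32). Cache: [C V]
  10. access V: HIT. Next use of V: never. Cache: [C V]
  11. access K: MISS, evict V (next use: never). Cache: [C K]
  12. access K: HIT. Next use of K: step 13. Cache: [C K]
  13. access K: HIT. Next use of K: step 17. Cache: [C K]
  14. access C: HIT. Next use of C: step 15. Cache: [C K]
  15. access C: HIT. Next use of C: step 21. Cache: [C K]
  16. access Q: MISS, evict C (next use: step 21). Cache: [K Q]
  17. access K: HIT. Next use of K: step 26. Cache: [K Q]
  18. access Q: HIT. Next use of Q: step 19. Cache: [K Q]
  19. access Q: HIT. Next use of Q: step 20. Cache: [K Q]
  20. access Q: HIT. Next use of Q: step 22. Cache: [K Q]
  21. access C: MISS, evict K (next use: step 26). Cache: [Q C]
  22. access Q: HIT. Next use of Q: step 23. Cache: [Q C]
  23. access Q: HIT. Next use of Q: step 24. Cache: [Q C]
  24. access Q: HIT. Next use of Q: step 27. Cache: [Q C]
  25. access C: HIT. Next use of C: never. Cache: [Q C]
  26. access K: MISS, evict C (next use: never). Cache: [Q K]
  27. access Q: HIT. Next use of Q: step 28. Cache: [Q K]
  28. access Q: HIT. Next use of Q: step 30. Cache: [Q K]
  29. access K: HIT. Next use of K: step 34. Cache: [Q K]
  30. access Q: HIT. Next use of Q: step 31. Cache: [Q K]
  31. access Q: HIT. Next use of Q: never. Cache: [Q K]
  32. access S: MISS, evict Q (next use: never). Cache: [K S]
  33. access S: HIT. Next use of S: step 35. Cache: [K S]
  34. access K: HIT. Next use of K: never. Cache: [K S]
  35. access S: HIT. Next use of S: never. Cache: [K S]
Total: 26 hits, 9 misses, 7 evictions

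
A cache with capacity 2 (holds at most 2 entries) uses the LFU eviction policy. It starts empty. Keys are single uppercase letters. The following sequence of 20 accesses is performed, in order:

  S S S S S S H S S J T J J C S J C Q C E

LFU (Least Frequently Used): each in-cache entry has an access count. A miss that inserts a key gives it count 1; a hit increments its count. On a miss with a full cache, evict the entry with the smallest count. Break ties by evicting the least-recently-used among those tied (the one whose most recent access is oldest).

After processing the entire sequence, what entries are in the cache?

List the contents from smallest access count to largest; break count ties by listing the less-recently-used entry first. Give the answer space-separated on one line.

LFU simulation (capacity=2):
  1. access S: MISS. Cache: [S(c=1)]
  2. access S: HIT, count now 2. Cache: [S(c=2)]
  3. access S: HIT, count now 3. Cache: [S(c=3)]
  4. access S: HIT, count now 4. Cache: [S(c=4)]
  5. access S: HIT, count now 5. Cache: [S(c=5)]
  6. access S: HIT, count now 6. Cache: [S(c=6)]
  7. access H: MISS. Cache: [H(c=1) S(c=6)]
  8. access S: HIT, count now 7. Cache: [H(c=1) S(c=7)]
  9. access S: HIT, count now 8. Cache: [H(c=1) S(c=8)]
  10. access J: MISS, evict H(c=1). Cache: [J(c=1) S(c=8)]
  11. access T: MISS, evict J(c=1). Cache: [T(c=1) S(c=8)]
  12. access J: MISS, evict T(c=1). Cache: [J(c=1) S(c=8)]
  13. access J: HIT, count now 2. Cache: [J(c=2) S(c=8)]
  14. access C: MISS, evict J(c=2). Cache: [C(c=1) S(c=8)]
  15. access S: HIT, count now 9. Cache: [C(c=1) S(c=9)]
  16. access J: MISS, evict C(c=1). Cache: [J(c=1) S(c=9)]
  17. access C: MISS, evict J(c=1). Cache: [C(c=1) S(c=9)]
  18. access Q: MISS, evict C(c=1). Cache: [Q(c=1) S(c=9)]
  19. access C: MISS, evict Q(c=1). Cache: [C(c=1) S(c=9)]
  20. access E: MISS, evict C(c=1). Cache: [E(c=1) S(c=9)]
Total: 9 hits, 11 misses, 9 evictions

Answer: E S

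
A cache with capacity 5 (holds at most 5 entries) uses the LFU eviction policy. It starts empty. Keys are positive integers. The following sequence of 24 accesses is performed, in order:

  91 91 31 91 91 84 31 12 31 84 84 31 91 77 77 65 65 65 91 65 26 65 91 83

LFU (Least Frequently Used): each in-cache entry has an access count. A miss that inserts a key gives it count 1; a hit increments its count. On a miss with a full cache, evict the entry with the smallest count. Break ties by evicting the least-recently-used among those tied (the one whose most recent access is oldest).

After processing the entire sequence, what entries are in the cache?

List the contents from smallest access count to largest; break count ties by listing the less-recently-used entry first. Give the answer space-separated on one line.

Answer: 83 84 31 65 91

Derivation:
LFU simulation (capacity=5):
  1. access 91: MISS. Cache: [91(c=1)]
  2. access 91: HIT, count now 2. Cache: [91(c=2)]
  3. access 31: MISS. Cache: [31(c=1) 91(c=2)]
  4. access 91: HIT, count now 3. Cache: [31(c=1) 91(c=3)]
  5. access 91: HIT, count now 4. Cache: [31(c=1) 91(c=4)]
  6. access 84: MISS. Cache: [31(c=1) 84(c=1) 91(c=4)]
  7. access 31: HIT, count now 2. Cache: [84(c=1) 31(c=2) 91(c=4)]
  8. access 12: MISS. Cache: [84(c=1) 12(c=1) 31(c=2) 91(c=4)]
  9. access 31: HIT, count now 3. Cache: [84(c=1) 12(c=1) 31(c=3) 91(c=4)]
  10. access 84: HIT, count now 2. Cache: [12(c=1) 84(c=2) 31(c=3) 91(c=4)]
  11. access 84: HIT, count now 3. Cache: [12(c=1) 31(c=3) 84(c=3) 91(c=4)]
  12. access 31: HIT, count now 4. Cache: [12(c=1) 84(c=3) 91(c=4) 31(c=4)]
  13. access 91: HIT, count now 5. Cache: [12(c=1) 84(c=3) 31(c=4) 91(c=5)]
  14. access 77: MISS. Cache: [12(c=1) 77(c=1) 84(c=3) 31(c=4) 91(c=5)]
  15. access 77: HIT, count now 2. Cache: [12(c=1) 77(c=2) 84(c=3) 31(c=4) 91(c=5)]
  16. access 65: MISS, evict 12(c=1). Cache: [65(c=1) 77(c=2) 84(c=3) 31(c=4) 91(c=5)]
  17. access 65: HIT, count now 2. Cache: [77(c=2) 65(c=2) 84(c=3) 31(c=4) 91(c=5)]
  18. access 65: HIT, count now 3. Cache: [77(c=2) 84(c=3) 65(c=3) 31(c=4) 91(c=5)]
  19. access 91: HIT, count now 6. Cache: [77(c=2) 84(c=3) 65(c=3) 31(c=4) 91(c=6)]
  20. access 65: HIT, count now 4. Cache: [77(c=2) 84(c=3) 31(c=4) 65(c=4) 91(c=6)]
  21. access 26: MISS, evict 77(c=2). Cache: [26(c=1) 84(c=3) 31(c=4) 65(c=4) 91(c=6)]
  22. access 65: HIT, count now 5. Cache: [26(c=1) 84(c=3) 31(c=4) 65(c=5) 91(c=6)]
  23. access 91: HIT, count now 7. Cache: [26(c=1) 84(c=3) 31(c=4) 65(c=5) 91(c=7)]
  24. access 83: MISS, evict 26(c=1). Cache: [83(c=1) 84(c=3) 31(c=4) 65(c=5) 91(c=7)]
Total: 16 hits, 8 misses, 3 evictions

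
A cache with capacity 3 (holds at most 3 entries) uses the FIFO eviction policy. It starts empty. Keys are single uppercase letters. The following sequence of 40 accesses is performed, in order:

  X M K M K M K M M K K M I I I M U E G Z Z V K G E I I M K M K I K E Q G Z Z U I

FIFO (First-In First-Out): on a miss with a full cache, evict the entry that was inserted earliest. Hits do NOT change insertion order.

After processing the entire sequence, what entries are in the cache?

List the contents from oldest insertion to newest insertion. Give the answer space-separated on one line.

Answer: Z U I

Derivation:
FIFO simulation (capacity=3):
  1. access X: MISS. Cache (old->new): [X]
  2. access M: MISS. Cache (old->new): [X M]
  3. access K: MISS. Cache (old->new): [X M K]
  4. access M: HIT. Cache (old->new): [X M K]
  5. access K: HIT. Cache (old->new): [X M K]
  6. access M: HIT. Cache (old->new): [X M K]
  7. access K: HIT. Cache (old->new): [X M K]
  8. access M: HIT. Cache (old->new): [X M K]
  9. access M: HIT. Cache (old->new): [X M K]
  10. access K: HIT. Cache (old->new): [X M K]
  11. access K: HIT. Cache (old->new): [X M K]
  12. access M: HIT. Cache (old->new): [X M K]
  13. access I: MISS, evict X. Cache (old->new): [M K I]
  14. access I: HIT. Cache (old->new): [M K I]
  15. access I: HIT. Cache (old->new): [M K I]
  16. access M: HIT. Cache (old->new): [M K I]
  17. access U: MISS, evict M. Cache (old->new): [K I U]
  18. access E: MISS, evict K. Cache (old->new): [I U E]
  19. access G: MISS, evict I. Cache (old->new): [U E G]
  20. access Z: MISS, evict U. Cache (old->new): [E G Z]
  21. access Z: HIT. Cache (old->new): [E G Z]
  22. access V: MISS, evict E. Cache (old->new): [G Z V]
  23. access K: MISS, evict G. Cache (old->new): [Z V K]
  24. access G: MISS, evict Z. Cache (old->new): [V K G]
  25. access E: MISS, evict V. Cache (old->new): [K G E]
  26. access I: MISS, evict K. Cache (old->new): [G E I]
  27. access I: HIT. Cache (old->new): [G E I]
  28. access M: MISS, evict G. Cache (old->new): [E I M]
  29. access K: MISS, evict E. Cache (old->new): [I M K]
  30. access M: HIT. Cache (old->new): [I M K]
  31. access K: HIT. Cache (old->new): [I M K]
  32. access I: HIT. Cache (old->new): [I M K]
  33. access K: HIT. Cache (old->new): [I M K]
  34. access E: MISS, evict I. Cache (old->new): [M K E]
  35. access Q: MISS, evict M. Cache (old->new): [K E Q]
  36. access G: MISS, evict K. Cache (old->new): [E Q G]
  37. access Z: MISS, evict E. Cache (old->new): [Q G Z]
  38. access Z: HIT. Cache (old->new): [Q G Z]
  39. access U: MISS, evict Q. Cache (old->new): [G Z U]
  40. access I: MISS, evict G. Cache (old->new): [Z U I]
Total: 19 hits, 21 misses, 18 evictions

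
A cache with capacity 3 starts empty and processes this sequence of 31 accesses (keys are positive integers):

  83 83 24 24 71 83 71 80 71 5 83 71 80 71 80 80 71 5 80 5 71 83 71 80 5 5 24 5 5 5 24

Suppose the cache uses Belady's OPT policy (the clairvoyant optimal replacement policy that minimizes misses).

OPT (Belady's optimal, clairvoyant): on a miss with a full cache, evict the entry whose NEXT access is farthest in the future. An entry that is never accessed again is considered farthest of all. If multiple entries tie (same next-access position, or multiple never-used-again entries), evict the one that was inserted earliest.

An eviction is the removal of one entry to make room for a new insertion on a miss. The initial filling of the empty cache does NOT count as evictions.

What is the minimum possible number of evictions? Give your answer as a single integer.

OPT (Belady) simulation (capacity=3):
  1. access 83: MISS. Cache: [83]
  2. access 83: HIT. Next use of 83: step 6. Cache: [83]
  3. access 24: MISS. Cache: [83 24]
  4. access 24: HIT. Next use of 24: step 27. Cache: [83 24]
  5. access 71: MISS. Cache: [83 24 71]
  6. access 83: HIT. Next use of 83: step 11. Cache: [83 24 71]
  7. access 71: HIT. Next use of 71: step 9. Cache: [83 24 71]
  8. access 80: MISS, evict 24 (next use: step 27). Cache: [83 71 80]
  9. access 71: HIT. Next use of 71: step 12. Cache: [83 71 80]
  10. access 5: MISS, evict 80 (next use: step 13). Cache: [83 71 5]
  11. access 83: HIT. Next use of 83: step 22. Cache: [83 71 5]
  12. access 71: HIT. Next use of 71: step 14. Cache: [83 71 5]
  13. access 80: MISS, evict 83 (next use: step 22). Cache: [71 5 80]
  14. access 71: HIT. Next use of 71: step 17. Cache: [71 5 80]
  15. access 80: HIT. Next use of 80: step 16. Cache: [71 5 80]
  16. access 80: HIT. Next use of 80: step 19. Cache: [71 5 80]
  17. access 71: HIT. Next use of 71: step 21. Cache: [71 5 80]
  18. access 5: HIT. Next use of 5: step 20. Cache: [71 5 80]
  19. access 80: HIT. Next use of 80: step 24. Cache: [71 5 80]
  20. access 5: HIT. Next use of 5: step 25. Cache: [71 5 80]
  21. access 71: HIT. Next use of 71: step 23. Cache: [71 5 80]
  22. access 83: MISS, evict 5 (next use: step 25). Cache: [71 80 83]
  23. access 71: HIT. Next use of 71: never. Cache: [71 80 83]
  24. access 80: HIT. Next use of 80: never. Cache: [71 80 83]
  25. access 5: MISS, evict 71 (next use: never). Cache: [80 83 5]
  26. access 5: HIT. Next use of 5: step 28. Cache: [80 83 5]
  27. access 24: MISS, evict 80 (next use: never). Cache: [83 5 24]
  28. access 5: HIT. Next use of 5: step 29. Cache: [83 5 24]
  29. access 5: HIT. Next use of 5: step 30. Cache: [83 5 24]
  30. access 5: HIT. Next use of 5: never. Cache: [83 5 24]
  31. access 24: HIT. Next use of 24: never. Cache: [83 5 24]
Total: 22 hits, 9 misses, 6 evictions

Answer: 6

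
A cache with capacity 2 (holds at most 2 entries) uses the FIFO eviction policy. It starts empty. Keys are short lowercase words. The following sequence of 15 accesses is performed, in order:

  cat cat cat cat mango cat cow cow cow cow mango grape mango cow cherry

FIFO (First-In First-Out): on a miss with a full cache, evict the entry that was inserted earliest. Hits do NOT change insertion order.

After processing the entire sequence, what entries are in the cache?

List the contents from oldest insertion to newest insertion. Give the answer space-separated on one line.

Answer: cow cherry

Derivation:
FIFO simulation (capacity=2):
  1. access cat: MISS. Cache (old->new): [cat]
  2. access cat: HIT. Cache (old->new): [cat]
  3. access cat: HIT. Cache (old->new): [cat]
  4. access cat: HIT. Cache (old->new): [cat]
  5. access mango: MISS. Cache (old->new): [cat mango]
  6. access cat: HIT. Cache (old->new): [cat mango]
  7. access cow: MISS, evict cat. Cache (old->new): [mango cow]
  8. access cow: HIT. Cache (old->new): [mango cow]
  9. access cow: HIT. Cache (old->new): [mango cow]
  10. access cow: HIT. Cache (old->new): [mango cow]
  11. access mango: HIT. Cache (old->new): [mango cow]
  12. access grape: MISS, evict mango. Cache (old->new): [cow grape]
  13. access mango: MISS, evict cow. Cache (old->new): [grape mango]
  14. access cow: MISS, evict grape. Cache (old->new): [mango cow]
  15. access cherry: MISS, evict mango. Cache (old->new): [cow cherry]
Total: 8 hits, 7 misses, 5 evictions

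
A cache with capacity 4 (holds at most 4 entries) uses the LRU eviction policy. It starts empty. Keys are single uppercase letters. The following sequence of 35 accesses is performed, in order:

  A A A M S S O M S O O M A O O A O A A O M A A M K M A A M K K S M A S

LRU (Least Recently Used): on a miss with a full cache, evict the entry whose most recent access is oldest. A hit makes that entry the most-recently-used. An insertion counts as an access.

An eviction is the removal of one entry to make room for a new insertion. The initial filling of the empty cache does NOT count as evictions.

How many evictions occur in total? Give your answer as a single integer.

Answer: 2

Derivation:
LRU simulation (capacity=4):
  1. access A: MISS. Cache (LRU->MRU): [A]
  2. access A: HIT. Cache (LRU->MRU): [A]
  3. access A: HIT. Cache (LRU->MRU): [A]
  4. access M: MISS. Cache (LRU->MRU): [A M]
  5. access S: MISS. Cache (LRU->MRU): [A M S]
  6. access S: HIT. Cache (LRU->MRU): [A M S]
  7. access O: MISS. Cache (LRU->MRU): [A M S O]
  8. access M: HIT. Cache (LRU->MRU): [A S O M]
  9. access S: HIT. Cache (LRU->MRU): [A O M S]
  10. access O: HIT. Cache (LRU->MRU): [A M S O]
  11. access O: HIT. Cache (LRU->MRU): [A M S O]
  12. access M: HIT. Cache (LRU->MRU): [A S O M]
  13. access A: HIT. Cache (LRU->MRU): [S O M A]
  14. access O: HIT. Cache (LRU->MRU): [S M A O]
  15. access O: HIT. Cache (LRU->MRU): [S M A O]
  16. access A: HIT. Cache (LRU->MRU): [S M O A]
  17. access O: HIT. Cache (LRU->MRU): [S M A O]
  18. access A: HIT. Cache (LRU->MRU): [S M O A]
  19. access A: HIT. Cache (LRU->MRU): [S M O A]
  20. access O: HIT. Cache (LRU->MRU): [S M A O]
  21. access M: HIT. Cache (LRU->MRU): [S A O M]
  22. access A: HIT. Cache (LRU->MRU): [S O M A]
  23. access A: HIT. Cache (LRU->MRU): [S O M A]
  24. access M: HIT. Cache (LRU->MRU): [S O A M]
  25. access K: MISS, evict S. Cache (LRU->MRU): [O A M K]
  26. access M: HIT. Cache (LRU->MRU): [O A K M]
  27. access A: HIT. Cache (LRU->MRU): [O K M A]
  28. access A: HIT. Cache (LRU->MRU): [O K M A]
  29. access M: HIT. Cache (LRU->MRU): [O K A M]
  30. access K: HIT. Cache (LRU->MRU): [O A M K]
  31. access K: HIT. Cache (LRU->MRU): [O A M K]
  32. access S: MISS, evict O. Cache (LRU->MRU): [A M K S]
  33. access M: HIT. Cache (LRU->MRU): [A K S M]
  34. access A: HIT. Cache (LRU->MRU): [K S M A]
  35. access S: HIT. Cache (LRU->MRU): [K M A S]
Total: 29 hits, 6 misses, 2 evictions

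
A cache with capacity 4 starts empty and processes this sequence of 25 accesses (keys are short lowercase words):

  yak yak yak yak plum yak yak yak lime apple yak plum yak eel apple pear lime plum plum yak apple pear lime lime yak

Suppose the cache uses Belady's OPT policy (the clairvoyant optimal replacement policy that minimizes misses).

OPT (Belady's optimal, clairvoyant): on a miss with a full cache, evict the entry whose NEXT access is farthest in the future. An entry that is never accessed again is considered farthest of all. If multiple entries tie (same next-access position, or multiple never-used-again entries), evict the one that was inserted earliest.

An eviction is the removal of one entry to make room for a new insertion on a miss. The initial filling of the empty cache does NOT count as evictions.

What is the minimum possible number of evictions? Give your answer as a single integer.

OPT (Belady) simulation (capacity=4):
  1. access yak: MISS. Cache: [yak]
  2. access yak: HIT. Next use of yak: step 3. Cache: [yak]
  3. access yak: HIT. Next use of yak: step 4. Cache: [yak]
  4. access yak: HIT. Next use of yak: step 6. Cache: [yak]
  5. access plum: MISS. Cache: [yak plum]
  6. access yak: HIT. Next use of yak: step 7. Cache: [yak plum]
  7. access yak: HIT. Next use of yak: step 8. Cache: [yak plum]
  8. access yak: HIT. Next use of yak: step 11. Cache: [yak plum]
  9. access lime: MISS. Cache: [yak plum lime]
  10. access apple: MISS. Cache: [yak plum lime apple]
  11. access yak: HIT. Next use of yak: step 13. Cache: [yak plum lime apple]
  12. access plum: HIT. Next use of plum: step 18. Cache: [yak plum lime apple]
  13. access yak: HIT. Next use of yak: step 20. Cache: [yak plum lime apple]
  14. access eel: MISS, evict yak (next use: step 20). Cache: [plum lime apple eel]
  15. access apple: HIT. Next use of apple: step 21. Cache: [plum lime apple eel]
  16. access pear: MISS, evict eel (next use: never). Cache: [plum lime apple pear]
  17. access lime: HIT. Next use of lime: step 23. Cache: [plum lime apple pear]
  18. access plum: HIT. Next use of plum: step 19. Cache: [plum lime apple pear]
  19. access plum: HIT. Next use of plum: never. Cache: [plum lime apple pear]
  20. access yak: MISS, evict plum (next use: never). Cache: [lime apple pear yak]
  21. access apple: HIT. Next use of apple: never. Cache: [lime apple pear yak]
  22. access pear: HIT. Next use of pear: never. Cache: [lime apple pear yak]
  23. access lime: HIT. Next use of lime: step 24. Cache: [lime apple pear yak]
  24. access lime: HIT. Next use of lime: never. Cache: [lime apple pear yak]
  25. access yak: HIT. Next use of yak: never. Cache: [lime apple pear yak]
Total: 18 hits, 7 misses, 3 evictions

Answer: 3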